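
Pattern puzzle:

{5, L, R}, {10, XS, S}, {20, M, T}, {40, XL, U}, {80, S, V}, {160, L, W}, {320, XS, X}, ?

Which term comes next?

First slot — ×2 each step: 5, 10, 20, 40, 80, 160, 320 → 640.
Size: L, XS, M, XL, S, L, XS → M (repeats L → XS → M → XL → S).
Letter — letters move forward 1 place in the alphabet: R, S, T, U, V, W, X → Y.
Putting it together: {640, M, Y}.

{640, M, Y}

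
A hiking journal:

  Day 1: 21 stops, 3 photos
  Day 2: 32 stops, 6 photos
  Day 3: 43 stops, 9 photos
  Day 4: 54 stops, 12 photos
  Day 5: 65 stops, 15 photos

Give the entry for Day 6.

Stops goes 21, 32, 43, 54, 65 → 76 (+11 each step).
Photos: +3 each step; 3, 6, 9, 12, 15 → 18.
Putting it together: 76 stops, 18 photos.

76 stops, 18 photos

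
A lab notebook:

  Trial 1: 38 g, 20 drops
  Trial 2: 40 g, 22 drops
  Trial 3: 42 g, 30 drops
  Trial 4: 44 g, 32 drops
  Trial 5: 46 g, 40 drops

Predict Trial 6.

G — +2 each step: 38, 40, 42, 44, 46 → 48.
For the drops, alternating steps +2, +8, +2, +8, …: 20, 22, 30, 32, 40 → 42.
Putting it together: 48 g, 42 drops.

48 g, 42 drops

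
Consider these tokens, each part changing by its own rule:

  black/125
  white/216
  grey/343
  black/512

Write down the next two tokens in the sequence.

white/729, grey/1000

Shade: repeats black → white → grey, so black, white, grey, black → white → grey.
Second component: perfect cubes: 5³, 6³, 7³, …, so 125, 216, 343, 512 → 729 → 1000.
Putting the parts together: white/729 and then grey/1000.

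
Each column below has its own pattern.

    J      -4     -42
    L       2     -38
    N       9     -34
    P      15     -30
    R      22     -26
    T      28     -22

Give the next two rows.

V  35  -18; X  41  -14

Letter: letters move forward 2 places in the alphabet; J, L, N, P, R, T → V → X.
Second component: alternating steps +6, +7, +6, +7, …; -4, 2, 9, 15, 22, 28 → 35 → 41.
Third component: -42, -38, -34, -30, -26, -22 → -18 → -14 (+4 each step).
Putting the parts together: V  35  -18 and then X  41  -14.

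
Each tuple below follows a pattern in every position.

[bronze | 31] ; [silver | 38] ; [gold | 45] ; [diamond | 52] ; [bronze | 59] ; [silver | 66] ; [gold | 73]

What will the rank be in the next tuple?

Rank: repeats bronze → silver → gold → diamond; bronze, silver, gold, diamond, bronze, silver, gold → diamond.

diamond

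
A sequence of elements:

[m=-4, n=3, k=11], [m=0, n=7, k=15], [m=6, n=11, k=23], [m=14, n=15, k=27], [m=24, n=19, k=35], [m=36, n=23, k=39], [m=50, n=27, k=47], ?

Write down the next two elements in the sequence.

[m=66, n=31, k=51], [m=84, n=35, k=59]

M: differences are 4, 6, 8, … (increasing by 2 each time), so -4, 0, 6, 14, 24, 36, 50 → 66 → 84.
N: +4 each step; 3, 7, 11, 15, 19, 23, 27 → 31 → 35.
K: 11, 15, 23, 27, 35, 39, 47 → 51 → 59 (alternating steps +4, +8, +4, +8, …).
Putting the parts together: [m=66, n=31, k=51] and then [m=84, n=35, k=59].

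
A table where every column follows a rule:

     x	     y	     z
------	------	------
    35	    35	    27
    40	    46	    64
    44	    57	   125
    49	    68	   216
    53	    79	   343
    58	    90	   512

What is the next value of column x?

Column x — alternating steps +5, +4, +5, +4, …: 35, 40, 44, 49, 53, 58 → 62.

62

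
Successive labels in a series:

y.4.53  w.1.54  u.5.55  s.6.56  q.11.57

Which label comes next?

o.17.58

Letter goes y, w, u, s, q → o (letters move back 2 places in the alphabet).
Second component goes 4, 1, 5, 6, 11 → 17 (each term is the sum of the two before it).
For the third component, +1 each step: 53, 54, 55, 56, 57 → 58.
Putting it together: o.17.58.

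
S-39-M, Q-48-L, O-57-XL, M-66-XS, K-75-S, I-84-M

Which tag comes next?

Letter: S, Q, O, M, K, I → G (letters move back 2 places in the alphabet).
Second component goes 39, 48, 57, 66, 75, 84 → 93 (+9 each step).
Size goes M, L, XL, XS, S, M → L (repeats M → L → XL → XS → S).
Putting it together: G-93-L.

G-93-L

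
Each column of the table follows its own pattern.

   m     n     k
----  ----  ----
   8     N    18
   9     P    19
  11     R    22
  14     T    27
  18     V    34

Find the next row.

Column m — differences are 1, 2, 3, … (increasing by 1 each time): 8, 9, 11, 14, 18 → 23.
Column n goes N, P, R, T, V → X (letters move forward 2 places in the alphabet).
Column k: differences are 1, 3, 5, … (increasing by 2 each time); 18, 19, 22, 27, 34 → 43.
Putting it together: 23  X  43.

23  X  43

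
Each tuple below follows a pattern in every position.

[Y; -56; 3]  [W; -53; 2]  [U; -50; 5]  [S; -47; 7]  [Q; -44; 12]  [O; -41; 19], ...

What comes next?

[M; -38; 31]

Letter: letters move back 2 places in the alphabet; Y, W, U, S, Q, O → M.
Second coordinate: +3 each step; -56, -53, -50, -47, -44, -41 → -38.
Third coordinate: each term is the sum of the two before it; 3, 2, 5, 7, 12, 19 → 31.
Combining the parts gives [M; -38; 31].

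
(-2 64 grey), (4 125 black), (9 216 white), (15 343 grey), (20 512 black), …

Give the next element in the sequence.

First entry: alternating steps +6, +5, +6, +5, …, so -2, 4, 9, 15, 20 → 26.
Second entry: perfect cubes: 4³, 5³, 6³, …, so 64, 125, 216, 343, 512 → 729.
Shade goes grey, black, white, grey, black → white (repeats grey → black → white).
Putting it together: (26 729 white).

(26 729 white)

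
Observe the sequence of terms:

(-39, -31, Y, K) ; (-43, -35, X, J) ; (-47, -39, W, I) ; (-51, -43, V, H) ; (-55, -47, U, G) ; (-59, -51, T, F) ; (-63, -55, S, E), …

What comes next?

(-67, -59, R, D)

First coordinate — −4 each step: -39, -43, -47, -51, -55, -59, -63 → -67.
Second coordinate: always 8 more than the first coordinate, so -31, -35, -39, -43, -47, -51, -55 → -59.
For the first letter, letters move back 1 place in the alphabet: Y, X, W, V, U, T, S → R.
Second letter goes K, J, I, H, G, F, E → D (letters move back 1 place in the alphabet).
So the next term is (-67, -59, R, D).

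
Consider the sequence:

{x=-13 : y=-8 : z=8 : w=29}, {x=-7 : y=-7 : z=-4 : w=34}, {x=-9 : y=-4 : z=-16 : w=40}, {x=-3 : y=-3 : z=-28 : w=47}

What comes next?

For the x, alternating steps +6, −2, +6, −2, …: -13, -7, -9, -3 → -5.
Y — alternating steps +1, +3, +1, +3, …: -8, -7, -4, -3 → 0.
Z — −12 each step: 8, -4, -16, -28 → -40.
W: differences are 5, 6, 7, … (increasing by 1 each time); 29, 34, 40, 47 → 55.
So the next element is {x=-5 : y=0 : z=-40 : w=55}.

{x=-5 : y=0 : z=-40 : w=55}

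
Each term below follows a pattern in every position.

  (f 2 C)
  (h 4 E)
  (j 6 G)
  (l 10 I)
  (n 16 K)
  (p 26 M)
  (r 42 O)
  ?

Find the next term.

(t 68 Q)

First letter — letters move forward 2 places in the alphabet: f, h, j, l, n, p, r → t.
Second part — each term is the sum of the two before it: 2, 4, 6, 10, 16, 26, 42 → 68.
Second letter goes C, E, G, I, K, M, O → Q (letters move forward 2 places in the alphabet).
So the next term is (t 68 Q).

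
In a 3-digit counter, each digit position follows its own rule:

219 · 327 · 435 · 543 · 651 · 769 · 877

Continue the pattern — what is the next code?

First digit goes 2, 3, 4, 5, 6, 7, 8 → 9 (+1 each step, mod 10).
For the second digit, +1 each step, mod 10: 1, 2, 3, 4, 5, 6, 7 → 8.
Third digit goes 9, 7, 5, 3, 1, 9, 7 → 5 (−2 each step, mod 10).
So the next code is 985.

985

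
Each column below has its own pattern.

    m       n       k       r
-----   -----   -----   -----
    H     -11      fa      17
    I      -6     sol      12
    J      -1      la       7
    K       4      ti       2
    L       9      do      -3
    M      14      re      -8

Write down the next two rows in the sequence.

Column m: letters move forward 1 place in the alphabet; H, I, J, K, L, M → N → O.
Column n goes -11, -6, -1, 4, 9, 14 → 19 → 24 (+5 each step).
Column k goes fa, sol, la, ti, do, re → mi → fa (runs through the solfège scale do→ti).
Column r — together with the column n always sums to 6: 17, 12, 7, 2, -3, -8 → -13 → -18.
So the next two rows are N  19  mi  -13 and O  24  fa  -18.

N  19  mi  -13; O  24  fa  -18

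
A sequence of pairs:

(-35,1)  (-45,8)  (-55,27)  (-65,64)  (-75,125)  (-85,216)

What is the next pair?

First coordinate: −10 each step, so -35, -45, -55, -65, -75, -85 → -95.
Second coordinate: 1, 8, 27, 64, 125, 216 → 343 (perfect cubes: 1³, 2³, 3³, …).
Combining the parts gives (-95,343).

(-95,343)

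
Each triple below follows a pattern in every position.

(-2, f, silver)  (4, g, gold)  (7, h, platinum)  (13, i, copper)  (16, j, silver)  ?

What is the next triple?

(22, k, gold)

First entry — alternating steps +6, +3, +6, +3, …: -2, 4, 7, 13, 16 → 22.
Letter — letters move forward 1 place in the alphabet: f, g, h, i, j → k.
Metal — repeats silver → gold → platinum → copper: silver, gold, platinum, copper, silver → gold.
So the next triple is (22, k, gold).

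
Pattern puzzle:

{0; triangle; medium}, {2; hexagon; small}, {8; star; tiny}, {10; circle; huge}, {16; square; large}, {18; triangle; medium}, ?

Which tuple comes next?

First entry: alternating steps +2, +6, +2, +6, …; 0, 2, 8, 10, 16, 18 → 24.
Shape goes triangle, hexagon, star, circle, square, triangle → hexagon (repeats triangle → hexagon → star → circle → square).
Size: repeats medium → small → tiny → huge → large, so medium, small, tiny, huge, large, medium → small.
Putting it together: {24; hexagon; small}.

{24; hexagon; small}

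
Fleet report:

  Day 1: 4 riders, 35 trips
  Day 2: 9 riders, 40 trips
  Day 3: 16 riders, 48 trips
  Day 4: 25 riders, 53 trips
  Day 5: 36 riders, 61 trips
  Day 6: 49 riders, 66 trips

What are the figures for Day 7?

64 riders, 74 trips

Riders: 4, 9, 16, 25, 36, 49 → 64 (perfect squares: 2², 3², 4², …).
For the trips, alternating steps +5, +8, +5, +8, …: 35, 40, 48, 53, 61, 66 → 74.
Combining the parts gives 64 riders, 74 trips.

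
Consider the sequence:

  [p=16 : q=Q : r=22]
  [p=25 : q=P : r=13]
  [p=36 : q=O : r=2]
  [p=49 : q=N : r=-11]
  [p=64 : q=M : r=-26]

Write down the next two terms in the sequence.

For the p, perfect squares: 4², 5², 6², …: 16, 25, 36, 49, 64 → 81 → 100.
Q goes Q, P, O, N, M → L → K (letters move back 1 place in the alphabet).
R goes 22, 13, 2, -11, -26 → -43 → -62 (together with the p always sums to 38).
So the next two terms are [p=81 : q=L : r=-43] and [p=100 : q=K : r=-62].

[p=81 : q=L : r=-43], [p=100 : q=K : r=-62]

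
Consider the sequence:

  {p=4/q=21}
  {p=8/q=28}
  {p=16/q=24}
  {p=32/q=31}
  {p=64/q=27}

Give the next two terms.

{p=128/q=34}, {p=256/q=30}

P: ×2 each step; 4, 8, 16, 32, 64 → 128 → 256.
Q: alternating steps +7, −4, +7, −4, …, so 21, 28, 24, 31, 27 → 34 → 30.
Putting the parts together: {p=128/q=34} and then {p=256/q=30}.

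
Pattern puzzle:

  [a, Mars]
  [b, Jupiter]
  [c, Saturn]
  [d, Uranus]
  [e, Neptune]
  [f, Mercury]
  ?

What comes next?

[g, Venus]

Letter: letters move forward 1 place in the alphabet, so a, b, c, d, e, f → g.
Planet: Mars, Jupiter, Saturn, Uranus, Neptune, Mercury → Venus (runs through the planets Mercury→Neptune).
Combining the parts gives [g, Venus].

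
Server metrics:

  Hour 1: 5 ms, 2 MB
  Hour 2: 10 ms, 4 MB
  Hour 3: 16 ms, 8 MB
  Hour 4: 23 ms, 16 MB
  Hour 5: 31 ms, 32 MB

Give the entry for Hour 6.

Ms: differences are 5, 6, 7, … (increasing by 1 each time), so 5, 10, 16, 23, 31 → 40.
MB: 2, 4, 8, 16, 32 → 64 (×2 each step).
Combining the parts gives 40 ms, 64 MB.

40 ms, 64 MB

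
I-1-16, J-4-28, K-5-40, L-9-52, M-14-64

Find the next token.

N-23-76

Letter: letters move forward 1 place in the alphabet; I, J, K, L, M → N.
Second component — each term is the sum of the two before it: 1, 4, 5, 9, 14 → 23.
Third component: +12 each step, so 16, 28, 40, 52, 64 → 76.
So the next token is N-23-76.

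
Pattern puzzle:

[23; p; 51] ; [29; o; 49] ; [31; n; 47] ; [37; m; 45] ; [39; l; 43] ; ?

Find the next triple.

For the first value, alternating steps +6, +2, +6, +2, …: 23, 29, 31, 37, 39 → 45.
Letter: letters move back 1 place in the alphabet; p, o, n, m, l → k.
Third value: −2 each step, so 51, 49, 47, 45, 43 → 41.
Putting it together: [45; k; 41].

[45; k; 41]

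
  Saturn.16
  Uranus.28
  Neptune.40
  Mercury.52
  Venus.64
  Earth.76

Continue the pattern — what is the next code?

Mars.88

Planet: runs through the planets Mercury→Neptune, so Saturn, Uranus, Neptune, Mercury, Venus, Earth → Mars.
Second component — +12 each step: 16, 28, 40, 52, 64, 76 → 88.
Putting it together: Mars.88.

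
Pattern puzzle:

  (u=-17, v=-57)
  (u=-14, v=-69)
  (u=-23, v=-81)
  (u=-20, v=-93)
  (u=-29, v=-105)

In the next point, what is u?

U goes -17, -14, -23, -20, -29 → -26 (alternating steps +3, −9, +3, −9, …).

-26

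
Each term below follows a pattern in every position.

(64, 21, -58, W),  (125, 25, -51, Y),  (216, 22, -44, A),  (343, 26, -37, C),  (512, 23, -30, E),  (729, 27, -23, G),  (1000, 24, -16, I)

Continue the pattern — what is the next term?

(1331, 28, -9, K)

First slot — perfect cubes: 4³, 5³, 6³, …: 64, 125, 216, 343, 512, 729, 1000 → 1331.
Second slot: 21, 25, 22, 26, 23, 27, 24 → 28 (alternating steps +4, −3, +4, −3, …).
Third slot: +7 each step, so -58, -51, -44, -37, -30, -23, -16 → -9.
Letter: W, Y, A, C, E, G, I → K (letters move forward 2 places in the alphabet, wrapping Z→A).
Putting it together: (1331, 28, -9, K).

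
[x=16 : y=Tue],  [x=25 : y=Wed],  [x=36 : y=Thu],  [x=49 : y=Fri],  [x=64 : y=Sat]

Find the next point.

X: 16, 25, 36, 49, 64 → 81 (perfect squares: 4², 5², 6², …).
Y: runs through the weekdays Mon→Sun, so Tue, Wed, Thu, Fri, Sat → Sun.
Putting it together: [x=81 : y=Sun].

[x=81 : y=Sun]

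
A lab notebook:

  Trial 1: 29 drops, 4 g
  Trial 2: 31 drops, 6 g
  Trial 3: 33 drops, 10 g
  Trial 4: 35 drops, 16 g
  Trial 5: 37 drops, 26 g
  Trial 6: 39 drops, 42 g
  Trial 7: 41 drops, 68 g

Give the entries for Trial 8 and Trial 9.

43 drops, 110 g; 45 drops, 178 g

Drops goes 29, 31, 33, 35, 37, 39, 41 → 43 → 45 (+2 each step).
G: 4, 6, 10, 16, 26, 42, 68 → 110 → 178 (each term is the sum of the two before it).
So the next two records are 43 drops, 110 g and 45 drops, 178 g.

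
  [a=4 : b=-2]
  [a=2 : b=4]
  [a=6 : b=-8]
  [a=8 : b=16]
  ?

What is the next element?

A: each term is the sum of the two before it, so 4, 2, 6, 8 → 14.
For the b, ×(-2) each step: -2, 4, -8, 16 → -32.
So the next element is [a=14 : b=-32].

[a=14 : b=-32]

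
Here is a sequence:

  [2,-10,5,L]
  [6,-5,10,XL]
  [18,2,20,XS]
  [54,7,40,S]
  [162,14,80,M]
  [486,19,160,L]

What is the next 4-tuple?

First coordinate: ×3 each step, so 2, 6, 18, 54, 162, 486 → 1458.
Second coordinate — alternating steps +5, +7, +5, +7, …: -10, -5, 2, 7, 14, 19 → 26.
Third coordinate: ×2 each step; 5, 10, 20, 40, 80, 160 → 320.
For the size, repeats L → XL → XS → S → M: L, XL, XS, S, M, L → XL.
Putting it together: [1458,26,320,XL].

[1458,26,320,XL]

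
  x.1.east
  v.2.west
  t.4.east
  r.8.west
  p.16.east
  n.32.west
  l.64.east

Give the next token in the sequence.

For the letter, letters move back 2 places in the alphabet: x, v, t, r, p, n, l → j.
For the second component, ×2 each step: 1, 2, 4, 8, 16, 32, 64 → 128.
Direction goes east, west, east, west, east, west, east → west (alternates east ↔ west).
Putting it together: j.128.west.

j.128.west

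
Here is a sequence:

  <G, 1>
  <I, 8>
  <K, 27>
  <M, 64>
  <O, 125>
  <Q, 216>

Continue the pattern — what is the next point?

Letter: letters move forward 2 places in the alphabet; G, I, K, M, O, Q → S.
Second entry: 1, 8, 27, 64, 125, 216 → 343 (perfect cubes: 1³, 2³, 3³, …).
Putting it together: <S, 343>.

<S, 343>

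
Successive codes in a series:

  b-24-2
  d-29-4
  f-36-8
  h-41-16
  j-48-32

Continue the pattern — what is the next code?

l-53-64

Letter — letters move forward 2 places in the alphabet: b, d, f, h, j → l.
Second component: alternating steps +5, +7, +5, +7, …, so 24, 29, 36, 41, 48 → 53.
Third component: ×2 each step, so 2, 4, 8, 16, 32 → 64.
Combining the parts gives l-53-64.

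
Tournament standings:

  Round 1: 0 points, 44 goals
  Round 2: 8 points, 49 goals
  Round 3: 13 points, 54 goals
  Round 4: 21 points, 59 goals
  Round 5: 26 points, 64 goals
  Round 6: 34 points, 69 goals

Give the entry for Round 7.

Points: 0, 8, 13, 21, 26, 34 → 39 (alternating steps +8, +5, +8, +5, …).
Goals: 44, 49, 54, 59, 64, 69 → 74 (+5 each step).
So the next line is 39 points, 74 goals.

39 points, 74 goals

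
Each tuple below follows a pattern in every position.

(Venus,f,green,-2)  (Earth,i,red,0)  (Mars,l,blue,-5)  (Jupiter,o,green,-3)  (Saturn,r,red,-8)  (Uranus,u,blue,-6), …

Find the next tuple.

Planet: runs through the planets Mercury→Neptune, so Venus, Earth, Mars, Jupiter, Saturn, Uranus → Neptune.
Letter goes f, i, l, o, r, u → x (letters move forward 3 places in the alphabet).
Colour — repeats green → red → blue: green, red, blue, green, red, blue → green.
Fourth component: alternating steps +2, −5, +2, −5, …, so -2, 0, -5, -3, -8, -6 → -11.
So the next tuple is (Neptune,x,green,-11).

(Neptune,x,green,-11)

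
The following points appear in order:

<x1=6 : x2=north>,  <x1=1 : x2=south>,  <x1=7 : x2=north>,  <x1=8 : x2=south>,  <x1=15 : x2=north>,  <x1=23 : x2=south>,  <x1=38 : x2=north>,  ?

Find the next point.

X1: each term is the sum of the two before it; 6, 1, 7, 8, 15, 23, 38 → 61.
X2 goes north, south, north, south, north, south, north → south (alternates north ↔ south).
Combining the parts gives <x1=61 : x2=south>.

<x1=61 : x2=south>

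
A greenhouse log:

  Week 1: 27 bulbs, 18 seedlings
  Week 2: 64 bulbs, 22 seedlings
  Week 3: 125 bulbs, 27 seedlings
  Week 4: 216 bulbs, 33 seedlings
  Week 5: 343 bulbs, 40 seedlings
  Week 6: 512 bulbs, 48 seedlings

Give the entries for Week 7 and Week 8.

729 bulbs, 57 seedlings; 1000 bulbs, 67 seedlings

Bulbs: perfect cubes: 3³, 4³, 5³, …; 27, 64, 125, 216, 343, 512 → 729 → 1000.
Seedlings goes 18, 22, 27, 33, 40, 48 → 57 → 67 (differences are 4, 5, 6, … (increasing by 1 each time)).
So the next two lines are 729 bulbs, 57 seedlings and 1000 bulbs, 67 seedlings.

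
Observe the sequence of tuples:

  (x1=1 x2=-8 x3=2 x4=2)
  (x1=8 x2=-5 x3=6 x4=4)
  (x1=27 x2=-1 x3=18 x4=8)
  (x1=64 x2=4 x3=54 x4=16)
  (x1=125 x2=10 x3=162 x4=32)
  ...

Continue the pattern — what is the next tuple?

X1: perfect cubes: 1³, 2³, 3³, …; 1, 8, 27, 64, 125 → 216.
X2: differences are 3, 4, 5, … (increasing by 1 each time); -8, -5, -1, 4, 10 → 17.
X3: ×3 each step; 2, 6, 18, 54, 162 → 486.
X4: 2, 4, 8, 16, 32 → 64 (×2 each step).
So the next tuple is (x1=216 x2=17 x3=486 x4=64).

(x1=216 x2=17 x3=486 x4=64)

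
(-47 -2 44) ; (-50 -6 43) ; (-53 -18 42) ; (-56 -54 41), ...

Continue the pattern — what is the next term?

(-59 -162 40)

First component: −3 each step; -47, -50, -53, -56 → -59.
Second component: ×3 each step; -2, -6, -18, -54 → -162.
Third component: −1 each step, so 44, 43, 42, 41 → 40.
Combining the parts gives (-59 -162 40).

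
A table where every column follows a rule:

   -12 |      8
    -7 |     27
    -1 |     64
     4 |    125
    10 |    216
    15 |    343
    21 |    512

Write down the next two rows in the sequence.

26  729; 32  1000

First component goes -12, -7, -1, 4, 10, 15, 21 → 26 → 32 (alternating steps +5, +6, +5, +6, …).
For the second component, perfect cubes: 2³, 3³, 4³, …: 8, 27, 64, 125, 216, 343, 512 → 729 → 1000.
So the next two rows are 26  729 and 32  1000.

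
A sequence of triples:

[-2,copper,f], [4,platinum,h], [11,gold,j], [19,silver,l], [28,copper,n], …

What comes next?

[38,platinum,p]

First component: -2, 4, 11, 19, 28 → 38 (differences are 6, 7, 8, … (increasing by 1 each time)).
Metal: copper, platinum, gold, silver, copper → platinum (repeats copper → platinum → gold → silver).
Letter — letters move forward 2 places in the alphabet: f, h, j, l, n → p.
So the next triple is [38,platinum,p].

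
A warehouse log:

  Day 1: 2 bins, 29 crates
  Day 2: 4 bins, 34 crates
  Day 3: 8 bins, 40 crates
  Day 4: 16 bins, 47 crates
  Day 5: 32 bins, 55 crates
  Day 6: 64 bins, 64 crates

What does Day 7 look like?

For the bins, ×2 each step: 2, 4, 8, 16, 32, 64 → 128.
Crates — differences are 5, 6, 7, … (increasing by 1 each time): 29, 34, 40, 47, 55, 64 → 74.
Putting it together: 128 bins, 74 crates.

128 bins, 74 crates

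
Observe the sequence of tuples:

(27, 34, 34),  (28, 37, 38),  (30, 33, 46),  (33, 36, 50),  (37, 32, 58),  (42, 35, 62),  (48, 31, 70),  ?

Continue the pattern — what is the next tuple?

(55, 34, 74)

For the first slot, differences are 1, 2, 3, … (increasing by 1 each time): 27, 28, 30, 33, 37, 42, 48 → 55.
Second slot — alternating steps +3, −4, +3, −4, …: 34, 37, 33, 36, 32, 35, 31 → 34.
For the third slot, alternating steps +4, +8, +4, +8, …: 34, 38, 46, 50, 58, 62, 70 → 74.
Combining the parts gives (55, 34, 74).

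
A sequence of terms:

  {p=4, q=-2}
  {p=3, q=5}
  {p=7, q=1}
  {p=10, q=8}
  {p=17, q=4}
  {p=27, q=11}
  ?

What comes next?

{p=44, q=7}

P goes 4, 3, 7, 10, 17, 27 → 44 (each term is the sum of the two before it).
Q goes -2, 5, 1, 8, 4, 11 → 7 (alternating steps +7, −4, +7, −4, …).
So the next term is {p=44, q=7}.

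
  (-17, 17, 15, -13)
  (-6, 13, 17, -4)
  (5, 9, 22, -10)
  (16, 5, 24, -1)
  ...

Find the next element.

(27, 1, 29, -7)

First entry goes -17, -6, 5, 16 → 27 (+11 each step).
Second entry — −4 each step: 17, 13, 9, 5 → 1.
Third entry — alternating steps +2, +5, +2, +5, …: 15, 17, 22, 24 → 29.
For the fourth entry, alternating steps +9, −6, +9, −6, …: -13, -4, -10, -1 → -7.
Putting it together: (27, 1, 29, -7).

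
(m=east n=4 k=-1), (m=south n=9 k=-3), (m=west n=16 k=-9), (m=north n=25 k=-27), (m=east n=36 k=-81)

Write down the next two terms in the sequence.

(m=south n=49 k=-243), (m=west n=64 k=-729)

M goes east, south, west, north, east → south → west (repeats east → south → west → north).
N — perfect squares: 2², 3², 4², …: 4, 9, 16, 25, 36 → 49 → 64.
For the k, ×3 each step: -1, -3, -9, -27, -81 → -243 → -729.
Putting the parts together: (m=south n=49 k=-243) and then (m=west n=64 k=-729).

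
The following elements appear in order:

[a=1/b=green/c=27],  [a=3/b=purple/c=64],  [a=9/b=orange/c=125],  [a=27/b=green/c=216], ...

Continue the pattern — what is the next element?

[a=81/b=purple/c=343]

A goes 1, 3, 9, 27 → 81 (×3 each step).
B goes green, purple, orange, green → purple (repeats green → purple → orange).
For the c, perfect cubes: 3³, 4³, 5³, …: 27, 64, 125, 216 → 343.
So the next element is [a=81/b=purple/c=343].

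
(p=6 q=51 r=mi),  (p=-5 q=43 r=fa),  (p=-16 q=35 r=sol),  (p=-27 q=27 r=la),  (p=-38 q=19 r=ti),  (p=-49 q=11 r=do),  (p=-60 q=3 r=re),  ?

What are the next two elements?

P: −11 each step; 6, -5, -16, -27, -38, -49, -60 → -71 → -82.
Q: −8 each step; 51, 43, 35, 27, 19, 11, 3 → -5 → -13.
R goes mi, fa, sol, la, ti, do, re → mi → fa (runs through the solfège scale do→ti).
So the next two elements are (p=-71 q=-5 r=mi) and (p=-82 q=-13 r=fa).

(p=-71 q=-5 r=mi), (p=-82 q=-13 r=fa)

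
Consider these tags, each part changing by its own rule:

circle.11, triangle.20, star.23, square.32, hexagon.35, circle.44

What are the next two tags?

Shape goes circle, triangle, star, square, hexagon, circle → triangle → star (repeats circle → triangle → star → square → hexagon).
Second component: alternating steps +9, +3, +9, +3, …, so 11, 20, 23, 32, 35, 44 → 47 → 56.
So the next two tags are triangle.47 and star.56.

triangle.47, star.56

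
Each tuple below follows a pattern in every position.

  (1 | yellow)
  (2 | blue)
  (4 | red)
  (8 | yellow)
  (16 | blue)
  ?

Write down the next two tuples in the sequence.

(32 | red), (64 | yellow)

For the first part, ×2 each step: 1, 2, 4, 8, 16 → 32 → 64.
Colour: yellow, blue, red, yellow, blue → red → yellow (repeats yellow → blue → red).
Putting the parts together: (32 | red) and then (64 | yellow).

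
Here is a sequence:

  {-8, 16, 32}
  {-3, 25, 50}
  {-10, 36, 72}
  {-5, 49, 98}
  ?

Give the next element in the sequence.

First entry: alternating steps +5, −7, +5, −7, …, so -8, -3, -10, -5 → -12.
Second entry: perfect squares: 4², 5², 6², …, so 16, 25, 36, 49 → 64.
Third entry: 32, 50, 72, 98 → 128 (always 2 × the second entry).
So the next element is {-12, 64, 128}.

{-12, 64, 128}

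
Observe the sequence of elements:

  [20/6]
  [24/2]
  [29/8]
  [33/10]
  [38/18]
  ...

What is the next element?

[42/28]

First coordinate: alternating steps +4, +5, +4, +5, …; 20, 24, 29, 33, 38 → 42.
Second coordinate: 6, 2, 8, 10, 18 → 28 (each term is the sum of the two before it).
Putting it together: [42/28].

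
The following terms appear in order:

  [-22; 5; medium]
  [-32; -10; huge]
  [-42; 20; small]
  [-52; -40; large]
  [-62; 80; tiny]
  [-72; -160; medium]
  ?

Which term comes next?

First entry: -22, -32, -42, -52, -62, -72 → -82 (−10 each step).
Second entry: 5, -10, 20, -40, 80, -160 → 320 (×(-2) each step).
Size: medium, huge, small, large, tiny, medium → huge (repeats medium → huge → small → large → tiny).
So the next term is [-82; 320; huge].

[-82; 320; huge]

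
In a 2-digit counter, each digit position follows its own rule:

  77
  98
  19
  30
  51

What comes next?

First digit: +2 each step, mod 10, so 7, 9, 1, 3, 5 → 7.
Second digit — +1 each step, mod 10: 7, 8, 9, 0, 1 → 2.
So the next token is 72.

72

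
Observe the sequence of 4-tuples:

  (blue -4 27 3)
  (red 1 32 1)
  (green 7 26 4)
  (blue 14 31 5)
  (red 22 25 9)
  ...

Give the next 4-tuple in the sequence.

Colour: repeats blue → red → green; blue, red, green, blue, red → green.
Second entry: -4, 1, 7, 14, 22 → 31 (differences are 5, 6, 7, … (increasing by 1 each time)).
Third entry — alternating steps +5, −6, +5, −6, …: 27, 32, 26, 31, 25 → 30.
For the fourth entry, each term is the sum of the two before it: 3, 1, 4, 5, 9 → 14.
So the next 4-tuple is (green 31 30 14).

(green 31 30 14)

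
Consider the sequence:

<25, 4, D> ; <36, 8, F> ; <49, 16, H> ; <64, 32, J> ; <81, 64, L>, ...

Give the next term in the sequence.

<100, 128, N>

First part: perfect squares: 5², 6², 7², …, so 25, 36, 49, 64, 81 → 100.
Second part — ×2 each step: 4, 8, 16, 32, 64 → 128.
Letter — letters move forward 2 places in the alphabet: D, F, H, J, L → N.
Putting it together: <100, 128, N>.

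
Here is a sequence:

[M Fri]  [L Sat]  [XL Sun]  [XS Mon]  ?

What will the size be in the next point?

Size: runs through clothing sizes XS→XL, so M, L, XL, XS → S.
Day: Fri, Sat, Sun, Mon → Tue (runs through the weekdays Mon→Sun).

S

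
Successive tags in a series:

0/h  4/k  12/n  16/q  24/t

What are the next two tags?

For the first component, alternating steps +4, +8, +4, +8, …: 0, 4, 12, 16, 24 → 28 → 36.
Letter: letters move forward 3 places in the alphabet; h, k, n, q, t → w → z.
Putting the parts together: 28/w and then 36/z.

28/w then 36/z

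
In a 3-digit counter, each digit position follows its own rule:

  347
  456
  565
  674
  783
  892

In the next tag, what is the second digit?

0

First digit: +1 each step, mod 10, so 3, 4, 5, 6, 7, 8 → 9.
Second digit: +1 each step, mod 10; 4, 5, 6, 7, 8, 9 → 0.
Third digit: −1 each step, mod 10, so 7, 6, 5, 4, 3, 2 → 1.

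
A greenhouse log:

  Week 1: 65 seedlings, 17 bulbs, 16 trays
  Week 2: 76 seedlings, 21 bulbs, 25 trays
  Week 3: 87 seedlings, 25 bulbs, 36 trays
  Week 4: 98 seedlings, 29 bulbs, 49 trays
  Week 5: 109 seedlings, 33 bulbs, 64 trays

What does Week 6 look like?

120 seedlings, 37 bulbs, 81 trays

Seedlings: +11 each step, so 65, 76, 87, 98, 109 → 120.
Bulbs: +4 each step; 17, 21, 25, 29, 33 → 37.
Trays goes 16, 25, 36, 49, 64 → 81 (perfect squares: 4², 5², 6², …).
Combining the parts gives 120 seedlings, 37 bulbs, 81 trays.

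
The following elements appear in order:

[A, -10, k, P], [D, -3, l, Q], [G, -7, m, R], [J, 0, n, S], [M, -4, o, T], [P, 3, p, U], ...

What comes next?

[S, -1, q, V]

For the first letter, letters move forward 3 places in the alphabet: A, D, G, J, M, P → S.
Second value: alternating steps +7, −4, +7, −4, …, so -10, -3, -7, 0, -4, 3 → -1.
Second letter — letters move forward 1 place in the alphabet: k, l, m, n, o, p → q.
Third letter: letters move forward 1 place in the alphabet, so P, Q, R, S, T, U → V.
So the next element is [S, -1, q, V].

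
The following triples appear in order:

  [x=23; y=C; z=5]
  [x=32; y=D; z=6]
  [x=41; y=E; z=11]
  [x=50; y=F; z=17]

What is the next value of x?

X: 23, 32, 41, 50 → 59 (+9 each step).

59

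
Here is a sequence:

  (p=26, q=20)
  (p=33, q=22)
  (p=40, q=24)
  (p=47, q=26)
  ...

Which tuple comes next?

For the p, +7 each step: 26, 33, 40, 47 → 54.
Q: +2 each step; 20, 22, 24, 26 → 28.
Putting it together: (p=54, q=28).

(p=54, q=28)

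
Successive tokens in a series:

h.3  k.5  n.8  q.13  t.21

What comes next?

Letter: letters move forward 3 places in the alphabet; h, k, n, q, t → w.
Second component goes 3, 5, 8, 13, 21 → 34 (each term is the sum of the two before it).
Combining the parts gives w.34.

w.34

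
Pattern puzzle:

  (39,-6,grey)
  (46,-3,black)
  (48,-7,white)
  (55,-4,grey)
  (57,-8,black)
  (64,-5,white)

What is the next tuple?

First part: alternating steps +7, +2, +7, +2, …, so 39, 46, 48, 55, 57, 64 → 66.
Second part: alternating steps +3, −4, +3, −4, …, so -6, -3, -7, -4, -8, -5 → -9.
Shade: repeats grey → black → white, so grey, black, white, grey, black, white → grey.
So the next tuple is (66,-9,grey).

(66,-9,grey)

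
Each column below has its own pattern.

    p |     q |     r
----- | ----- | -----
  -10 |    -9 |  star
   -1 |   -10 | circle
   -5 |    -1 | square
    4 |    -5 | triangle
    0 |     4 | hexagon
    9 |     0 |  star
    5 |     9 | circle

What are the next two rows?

Column p: alternating steps +9, −4, +9, −4, …, so -10, -1, -5, 4, 0, 9, 5 → 14 → 10.
Column q: -9, -10, -1, -5, 4, 0, 9 → 5 → 14 (always the previous value of the column p).
For the column r, repeats star → circle → square → triangle → hexagon: star, circle, square, triangle, hexagon, star, circle → square → triangle.
So the next two rows are 14  5  square and 10  14  triangle.

14  5  square; 10  14  triangle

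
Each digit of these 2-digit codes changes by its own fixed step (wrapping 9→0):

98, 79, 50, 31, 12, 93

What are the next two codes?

First digit goes 9, 7, 5, 3, 1, 9 → 7 → 5 (−2 each step, mod 10).
Second digit: 8, 9, 0, 1, 2, 3 → 4 → 5 (+1 each step, mod 10).
So the next two codes are 74 and 55.

74 then 55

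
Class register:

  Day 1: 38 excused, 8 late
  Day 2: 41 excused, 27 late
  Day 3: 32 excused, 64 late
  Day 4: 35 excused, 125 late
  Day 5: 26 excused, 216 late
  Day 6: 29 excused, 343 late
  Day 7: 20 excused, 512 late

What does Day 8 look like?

Excused — alternating steps +3, −9, +3, −9, …: 38, 41, 32, 35, 26, 29, 20 → 23.
For the late, perfect cubes: 2³, 3³, 4³, …: 8, 27, 64, 125, 216, 343, 512 → 729.
Combining the parts gives 23 excused, 729 late.

23 excused, 729 late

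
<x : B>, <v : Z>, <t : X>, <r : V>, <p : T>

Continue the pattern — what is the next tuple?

<n : R>

For the first letter, letters move back 2 places in the alphabet: x, v, t, r, p → n.
Second letter: letters move back 2 places in the alphabet, wrapping A→Z, so B, Z, X, V, T → R.
So the next tuple is <n : R>.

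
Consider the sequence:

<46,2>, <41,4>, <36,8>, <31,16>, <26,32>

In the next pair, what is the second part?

Second part: ×2 each step, so 2, 4, 8, 16, 32 → 64.

64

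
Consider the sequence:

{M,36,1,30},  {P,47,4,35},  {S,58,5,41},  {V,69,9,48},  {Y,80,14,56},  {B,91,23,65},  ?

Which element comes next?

Letter — letters move forward 3 places in the alphabet, wrapping Z→A: M, P, S, V, Y, B → E.
Second coordinate — +11 each step: 36, 47, 58, 69, 80, 91 → 102.
Third coordinate goes 1, 4, 5, 9, 14, 23 → 37 (each term is the sum of the two before it).
Fourth coordinate: differences are 5, 6, 7, … (increasing by 1 each time), so 30, 35, 41, 48, 56, 65 → 75.
Putting it together: {E,102,37,75}.

{E,102,37,75}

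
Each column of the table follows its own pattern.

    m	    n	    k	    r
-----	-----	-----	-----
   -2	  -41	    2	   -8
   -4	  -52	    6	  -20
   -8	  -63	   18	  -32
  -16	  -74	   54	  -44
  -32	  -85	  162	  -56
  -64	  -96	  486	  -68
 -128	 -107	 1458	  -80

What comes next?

Column m — ×2 each step: -2, -4, -8, -16, -32, -64, -128 → -256.
For the column n, −11 each step: -41, -52, -63, -74, -85, -96, -107 → -118.
Column k goes 2, 6, 18, 54, 162, 486, 1458 → 4374 (×3 each step).
Column r: -8, -20, -32, -44, -56, -68, -80 → -92 (−12 each step).
Combining the parts gives -256  -118  4374  -92.

-256  -118  4374  -92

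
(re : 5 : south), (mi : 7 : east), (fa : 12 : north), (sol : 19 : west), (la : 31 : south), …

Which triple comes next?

Note: re, mi, fa, sol, la → ti (runs through the solfège scale do→ti).
For the second part, each term is the sum of the two before it: 5, 7, 12, 19, 31 → 50.
Direction: repeats south → east → north → west; south, east, north, west, south → east.
So the next triple is (ti : 50 : east).

(ti : 50 : east)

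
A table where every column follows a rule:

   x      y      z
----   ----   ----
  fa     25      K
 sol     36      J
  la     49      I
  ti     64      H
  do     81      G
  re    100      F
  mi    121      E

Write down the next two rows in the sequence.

fa  144  D; sol  169  C

For the column x, runs through the solfège scale do→ti: fa, sol, la, ti, do, re, mi → fa → sol.
For the column y, perfect squares: 5², 6², 7², …: 25, 36, 49, 64, 81, 100, 121 → 144 → 169.
Column z — letters move back 1 place in the alphabet: K, J, I, H, G, F, E → D → C.
Putting the parts together: fa  144  D and then sol  169  C.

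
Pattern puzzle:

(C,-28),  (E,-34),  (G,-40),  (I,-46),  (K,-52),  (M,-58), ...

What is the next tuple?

(O,-64)

Letter: letters move forward 2 places in the alphabet; C, E, G, I, K, M → O.
For the second part, −6 each step: -28, -34, -40, -46, -52, -58 → -64.
Putting it together: (O,-64).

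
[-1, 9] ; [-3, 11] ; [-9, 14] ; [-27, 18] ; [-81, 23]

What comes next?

[-243, 29]

First part — ×3 each step: -1, -3, -9, -27, -81 → -243.
Second part: differences are 2, 3, 4, … (increasing by 1 each time); 9, 11, 14, 18, 23 → 29.
Putting it together: [-243, 29].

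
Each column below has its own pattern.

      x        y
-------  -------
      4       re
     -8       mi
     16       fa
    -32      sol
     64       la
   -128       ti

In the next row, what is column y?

do

Column y: runs through the solfège scale do→ti; re, mi, fa, sol, la, ti → do.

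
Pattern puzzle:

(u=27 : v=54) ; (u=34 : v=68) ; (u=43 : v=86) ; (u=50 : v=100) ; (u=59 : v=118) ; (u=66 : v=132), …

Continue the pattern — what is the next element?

(u=75 : v=150)

U goes 27, 34, 43, 50, 59, 66 → 75 (alternating steps +7, +9, +7, +9, …).
V goes 54, 68, 86, 100, 118, 132 → 150 (always 2 × the u).
Putting it together: (u=75 : v=150).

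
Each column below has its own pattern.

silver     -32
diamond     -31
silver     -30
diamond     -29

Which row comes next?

Rank: silver, diamond, silver, diamond → silver (alternates silver ↔ diamond).
Second component: +1 each step; -32, -31, -30, -29 → -28.
Combining the parts gives silver  -28.

silver  -28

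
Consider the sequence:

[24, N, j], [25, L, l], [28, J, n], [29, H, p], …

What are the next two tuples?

First slot goes 24, 25, 28, 29 → 32 → 33 (alternating steps +1, +3, +1, +3, …).
First letter goes N, L, J, H → F → D (letters move back 2 places in the alphabet).
Second letter: letters move forward 2 places in the alphabet; j, l, n, p → r → t.
So the next two tuples are [32, F, r] and [33, D, t].

[32, F, r], [33, D, t]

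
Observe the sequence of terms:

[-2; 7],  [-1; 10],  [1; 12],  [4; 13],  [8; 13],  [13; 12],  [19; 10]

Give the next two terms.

[26; 7], [34; 3]

First entry — differences are 1, 2, 3, … (increasing by 1 each time): -2, -1, 1, 4, 8, 13, 19 → 26 → 34.
Second entry: 7, 10, 12, 13, 13, 12, 10 → 7 → 3 (differences are 3, 2, 1, … (decreasing by 1 each time)).
Putting the parts together: [26; 7] and then [34; 3].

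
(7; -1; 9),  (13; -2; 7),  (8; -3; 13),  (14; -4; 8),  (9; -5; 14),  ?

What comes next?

First component: 7, 13, 8, 14, 9 → 15 (alternating steps +6, −5, +6, −5, …).
Second component: -1, -2, -3, -4, -5 → -6 (−1 each step).
Third component: always the previous value of the first component; 9, 7, 13, 8, 14 → 9.
Combining the parts gives (15; -6; 9).

(15; -6; 9)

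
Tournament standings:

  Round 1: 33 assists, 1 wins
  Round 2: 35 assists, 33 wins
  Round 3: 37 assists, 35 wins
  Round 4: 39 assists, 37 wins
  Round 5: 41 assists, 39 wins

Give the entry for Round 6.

43 assists, 41 wins

Assists — +2 each step: 33, 35, 37, 39, 41 → 43.
For the wins, always the previous value of the assists: 1, 33, 35, 37, 39 → 41.
So the next record is 43 assists, 41 wins.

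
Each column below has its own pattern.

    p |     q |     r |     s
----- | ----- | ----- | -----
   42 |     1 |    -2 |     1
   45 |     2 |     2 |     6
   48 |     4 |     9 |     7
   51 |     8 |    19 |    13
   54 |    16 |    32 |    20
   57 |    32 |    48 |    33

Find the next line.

For the column p, +3 each step: 42, 45, 48, 51, 54, 57 → 60.
Column q: ×2 each step, so 1, 2, 4, 8, 16, 32 → 64.
Column r — differences are 4, 7, 10, … (increasing by 3 each time): -2, 2, 9, 19, 32, 48 → 67.
Column s — each term is the sum of the two before it: 1, 6, 7, 13, 20, 33 → 53.
So the next line is 60  64  67  53.

60  64  67  53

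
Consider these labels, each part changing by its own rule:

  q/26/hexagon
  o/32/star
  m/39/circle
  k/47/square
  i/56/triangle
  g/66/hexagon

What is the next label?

For the letter, letters move back 2 places in the alphabet: q, o, m, k, i, g → e.
For the second component, differences are 6, 7, 8, … (increasing by 1 each time): 26, 32, 39, 47, 56, 66 → 77.
Shape: repeats hexagon → star → circle → square → triangle, so hexagon, star, circle, square, triangle, hexagon → star.
Putting it together: e/77/star.

e/77/star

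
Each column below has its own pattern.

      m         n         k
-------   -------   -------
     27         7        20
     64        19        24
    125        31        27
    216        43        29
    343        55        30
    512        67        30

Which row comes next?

Column m — perfect cubes: 3³, 4³, 5³, …: 27, 64, 125, 216, 343, 512 → 729.
For the column n, +12 each step: 7, 19, 31, 43, 55, 67 → 79.
For the column k, differences are 4, 3, 2, … (decreasing by 1 each time): 20, 24, 27, 29, 30, 30 → 29.
So the next row is 729  79  29.

729  79  29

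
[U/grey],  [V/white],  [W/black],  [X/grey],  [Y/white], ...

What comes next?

[Z/black]

Letter: letters move forward 1 place in the alphabet, so U, V, W, X, Y → Z.
For the shade, repeats grey → white → black: grey, white, black, grey, white → black.
Combining the parts gives [Z/black].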